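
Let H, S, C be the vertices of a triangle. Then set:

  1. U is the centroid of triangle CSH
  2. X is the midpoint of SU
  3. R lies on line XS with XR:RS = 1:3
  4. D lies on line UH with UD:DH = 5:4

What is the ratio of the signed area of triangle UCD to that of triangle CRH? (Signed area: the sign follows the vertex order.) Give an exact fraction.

[UCD]:[CRH] = -20/81

Assign H = (0, 0), S = (1, 0), C = (0, 1) — the answer is frame-independent, so this choice is without loss of generality.
1. U is the centroid of triangle CSH ⇒ U = (1/3, 1/3)
2. X is the midpoint of SU ⇒ X = (2/3, 1/6)
3. R lies on line XS with XR:RS = 1:3 ⇒ R = (3/4, 1/8)
4. D lies on line UH with UD:DH = 5:4 ⇒ D = (4/27, 4/27)
2·[UCD] = 5/27, 2·[CRH] = -3/4
[UCD]:[CRH] = 5/27:-3/4 = -20/81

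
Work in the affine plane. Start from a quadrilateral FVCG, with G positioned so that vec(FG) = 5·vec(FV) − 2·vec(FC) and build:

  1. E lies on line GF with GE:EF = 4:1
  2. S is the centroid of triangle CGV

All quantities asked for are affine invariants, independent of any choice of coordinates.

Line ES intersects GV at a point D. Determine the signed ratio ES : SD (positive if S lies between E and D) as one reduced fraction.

Work in coordinates with F = (0, 0), V = (1, 0), C = (0, 1), G = (5, -2).
1. E lies on line GF with GE:EF = 4:1 ⇒ E = (1, -2/5)
2. S is the centroid of triangle CGV ⇒ S = (2, -1/3)
line ES meets GV at D = (29/17, -6/17)
S = E + t·(D−E) with t = 17/12, so ES:SD = 17/12:-5/12

ES:SD = -17/5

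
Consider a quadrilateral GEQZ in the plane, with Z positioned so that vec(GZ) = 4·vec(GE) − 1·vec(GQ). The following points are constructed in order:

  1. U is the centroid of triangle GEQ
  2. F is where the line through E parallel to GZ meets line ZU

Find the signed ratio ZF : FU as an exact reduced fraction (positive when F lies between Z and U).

Work in coordinates with G = (0, 0), E = (1, 0), Q = (0, 1), Z = (4, -1).
1. U is the centroid of triangle GEQ ⇒ U = (1/3, 1/3)
2. F is where the line through E parallel to GZ meets line ZU ⇒ F = (9/5, -1/5)
F = Z + t·(U−Z) with t = 3/5, so ZF:FU = t:(1−t) = 3/5:2/5

ZF:FU = 3/2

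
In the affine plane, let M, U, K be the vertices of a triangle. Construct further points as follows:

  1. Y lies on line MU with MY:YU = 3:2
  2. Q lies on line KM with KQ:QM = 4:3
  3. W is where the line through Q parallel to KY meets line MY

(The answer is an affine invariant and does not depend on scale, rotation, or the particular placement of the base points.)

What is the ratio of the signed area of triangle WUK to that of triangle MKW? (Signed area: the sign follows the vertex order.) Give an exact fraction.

[WUK]:[MKW] = -26/9

Assign M = (0, 0), U = (1, 0), K = (0, 1) — the answer is frame-independent, so this choice is without loss of generality.
1. Y lies on line MU with MY:YU = 3:2 ⇒ Y = (3/5, 0)
2. Q lies on line KM with KQ:QM = 4:3 ⇒ Q = (0, 3/7)
3. W is where the line through Q parallel to KY meets line MY ⇒ W = (9/35, 0)
2·[WUK] = 26/35, 2·[MKW] = -9/35
[WUK]:[MKW] = 26/35:-9/35 = -26/9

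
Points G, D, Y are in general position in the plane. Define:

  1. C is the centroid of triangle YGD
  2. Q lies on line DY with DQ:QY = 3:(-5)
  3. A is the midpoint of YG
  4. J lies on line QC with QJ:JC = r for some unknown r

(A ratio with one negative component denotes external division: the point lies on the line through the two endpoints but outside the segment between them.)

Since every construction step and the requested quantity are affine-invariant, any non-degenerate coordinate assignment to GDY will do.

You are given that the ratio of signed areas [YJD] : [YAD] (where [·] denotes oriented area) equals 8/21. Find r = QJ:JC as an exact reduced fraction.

Assign G = (0, 0), D = (1, 0), Y = (0, 1) — the answer is frame-independent, so this choice is without loss of generality.
1. C is the centroid of triangle YGD ⇒ C = (1/3, 1/3)
2. Q lies on line DY with DQ:QY = 3:(-5) ⇒ Q = (5/2, -3/2)
3. A is the midpoint of YG ⇒ A = (0, 1/2)
4. With QJ:JC = r, write λ = r/(r+1) so J = Q + λ·(C−Q); J is affine-linear in λ
Every point depending on J is an affine combination of J and λ-independent points, so each such coordinate is linear in λ; the λ² term in each signed area is a multiple of (C−Q)×(C−Q) = 0, so 2·[YJD] and 2·[YAD] are each linear in λ. Evaluating at λ=0 and λ=1:
  2·[YJD] = 1/3·λ,   2·[YAD] = 1/2
So [YJD]:[YAD] = (1/3·λ) / (1/2). Setting this equal to 8/21:
  1/3·λ = 8/21·(1/2)  ⇒  λ = 4/7
Then r = λ/(1−λ) = (4/7)/(3/7) = 4/3. Check: with r = 4/3, J = (53/42, -19/42) and [YJD]:[YAD] = 8/21 as required.

r = 4/3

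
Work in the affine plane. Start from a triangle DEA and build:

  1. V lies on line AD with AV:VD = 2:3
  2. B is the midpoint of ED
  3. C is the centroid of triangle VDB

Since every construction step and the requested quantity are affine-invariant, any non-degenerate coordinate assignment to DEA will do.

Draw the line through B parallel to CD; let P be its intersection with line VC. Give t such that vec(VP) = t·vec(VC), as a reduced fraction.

Choose coordinates D = (0, 0), E = (1, 0), A = (0, 1).
1. V lies on line AD with AV:VD = 2:3 ⇒ V = (0, 3/5)
2. B is the midpoint of ED ⇒ B = (1/2, 0)
3. C is the centroid of triangle VDB ⇒ C = (1/6, 1/5)
through B parallel to CD: direction (-1/6, -1/5); meets VC at P = (1/3, -1/5)
P = V + t·(C−V) with t = 2

t = 2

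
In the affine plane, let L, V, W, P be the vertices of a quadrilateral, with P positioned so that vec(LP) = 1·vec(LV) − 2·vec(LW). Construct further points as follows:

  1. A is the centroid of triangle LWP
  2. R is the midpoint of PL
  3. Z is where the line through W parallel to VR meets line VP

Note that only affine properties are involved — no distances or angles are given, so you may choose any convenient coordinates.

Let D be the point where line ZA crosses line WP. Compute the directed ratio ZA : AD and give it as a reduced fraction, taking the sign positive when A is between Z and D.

ZA:AD = -16

Work in coordinates with L = (0, 0), V = (1, 0), W = (0, 1), P = (1, -2).
1. A is the centroid of triangle LWP ⇒ A = (1/3, -1/3)
2. R is the midpoint of PL ⇒ R = (1/2, -1)
3. Z is where the line through W parallel to VR meets line VP ⇒ Z = (1, 3)
line ZA meets WP at D = (3/8, -1/8)
A = Z + t·(D−Z) with t = 16/15, so ZA:AD = 16/15:-1/15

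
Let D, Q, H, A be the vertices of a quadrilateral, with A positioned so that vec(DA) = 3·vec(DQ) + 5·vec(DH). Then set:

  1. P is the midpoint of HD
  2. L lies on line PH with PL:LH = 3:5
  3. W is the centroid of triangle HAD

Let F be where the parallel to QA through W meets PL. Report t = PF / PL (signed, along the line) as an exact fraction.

Choose coordinates D = (0, 0), Q = (1, 0), H = (0, 1), A = (3, 5).
1. P is the midpoint of HD ⇒ P = (0, 1/2)
2. L lies on line PH with PL:LH = 3:5 ⇒ L = (0, 11/16)
3. W is the centroid of triangle HAD ⇒ W = (1, 2)
through W parallel to QA: direction (2, 5); meets PL at F = (0, -1/2)
F = P + t·(L−P) with t = -16/3

t = -16/3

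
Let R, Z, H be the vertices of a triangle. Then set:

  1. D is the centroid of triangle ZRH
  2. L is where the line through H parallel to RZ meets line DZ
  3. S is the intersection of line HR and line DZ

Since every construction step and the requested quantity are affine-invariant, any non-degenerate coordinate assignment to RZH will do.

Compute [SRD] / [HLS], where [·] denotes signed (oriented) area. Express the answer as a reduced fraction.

[SRD]:[HLS] = 1/3

Choose coordinates R = (0, 0), Z = (1, 0), H = (0, 1).
1. D is the centroid of triangle ZRH ⇒ D = (1/3, 1/3)
2. L is where the line through H parallel to RZ meets line DZ ⇒ L = (-1, 1)
3. S is the intersection of line HR and line DZ ⇒ S = (0, 1/2)
2·[SRD] = 1/6, 2·[HLS] = 1/2
[SRD]:[HLS] = 1/6:1/2 = 1/3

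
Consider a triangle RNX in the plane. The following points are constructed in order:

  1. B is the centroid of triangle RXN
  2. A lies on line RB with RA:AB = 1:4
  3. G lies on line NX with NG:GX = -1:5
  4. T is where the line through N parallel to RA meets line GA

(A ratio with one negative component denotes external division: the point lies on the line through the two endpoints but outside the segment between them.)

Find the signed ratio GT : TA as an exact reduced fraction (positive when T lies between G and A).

GT:TA = 1/2

Assign R = (0, 0), N = (1, 0), X = (0, 1) — the answer is frame-independent, so this choice is without loss of generality.
1. B is the centroid of triangle RXN ⇒ B = (1/3, 1/3)
2. A lies on line RB with RA:AB = 1:4 ⇒ A = (1/15, 1/15)
3. G lies on line NX with NG:GX = -1:5 ⇒ G = (5/4, -1/4)
4. T is where the line through N parallel to RA meets line GA ⇒ T = (77/90, -13/90)
T = G + t·(A−G) with t = 1/3, so GT:TA = t:(1−t) = 1/3:2/3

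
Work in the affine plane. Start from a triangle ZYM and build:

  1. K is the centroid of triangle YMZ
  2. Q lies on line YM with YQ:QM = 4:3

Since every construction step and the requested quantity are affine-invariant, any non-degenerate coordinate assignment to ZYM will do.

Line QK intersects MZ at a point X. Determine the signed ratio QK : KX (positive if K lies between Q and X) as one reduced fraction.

Assign Z = (0, 0), Y = (1, 0), M = (0, 1) — the answer is frame-independent, so this choice is without loss of generality.
1. K is the centroid of triangle YMZ ⇒ K = (1/3, 1/3)
2. Q lies on line YM with YQ:QM = 4:3 ⇒ Q = (3/7, 4/7)
line QK meets MZ at X = (0, -1/2)
K = Q + t·(X−Q) with t = 2/9, so QK:KX = 2/9:7/9

QK:KX = 2/7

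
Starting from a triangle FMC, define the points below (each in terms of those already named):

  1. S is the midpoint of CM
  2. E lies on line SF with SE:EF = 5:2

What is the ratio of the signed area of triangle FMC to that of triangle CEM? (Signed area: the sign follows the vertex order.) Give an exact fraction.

Choose coordinates F = (0, 0), M = (1, 0), C = (0, 1).
1. S is the midpoint of CM ⇒ S = (1/2, 1/2)
2. E lies on line SF with SE:EF = 5:2 ⇒ E = (1/7, 1/7)
2·[FMC] = 1, 2·[CEM] = 5/7
[FMC]:[CEM] = 1:5/7 = 7/5

[FMC]:[CEM] = 7/5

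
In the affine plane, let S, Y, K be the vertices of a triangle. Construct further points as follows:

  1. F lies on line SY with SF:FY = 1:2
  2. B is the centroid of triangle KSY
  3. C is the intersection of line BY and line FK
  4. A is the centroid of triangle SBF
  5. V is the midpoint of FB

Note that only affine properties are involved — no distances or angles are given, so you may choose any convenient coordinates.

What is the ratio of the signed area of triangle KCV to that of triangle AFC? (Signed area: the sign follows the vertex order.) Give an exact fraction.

[KCV]:[AFC] = 9/8

Assign S = (0, 0), Y = (1, 0), K = (0, 1) — the answer is frame-independent, so this choice is without loss of generality.
1. F lies on line SY with SF:FY = 1:2 ⇒ F = (1/3, 0)
2. B is the centroid of triangle KSY ⇒ B = (1/3, 1/3)
3. C is the intersection of line BY and line FK ⇒ C = (1/5, 2/5)
4. A is the centroid of triangle SBF ⇒ A = (2/9, 1/9)
5. V is the midpoint of FB ⇒ V = (1/3, 1/6)
2·[KCV] = 1/30, 2·[AFC] = 4/135
[KCV]:[AFC] = 1/30:4/135 = 9/8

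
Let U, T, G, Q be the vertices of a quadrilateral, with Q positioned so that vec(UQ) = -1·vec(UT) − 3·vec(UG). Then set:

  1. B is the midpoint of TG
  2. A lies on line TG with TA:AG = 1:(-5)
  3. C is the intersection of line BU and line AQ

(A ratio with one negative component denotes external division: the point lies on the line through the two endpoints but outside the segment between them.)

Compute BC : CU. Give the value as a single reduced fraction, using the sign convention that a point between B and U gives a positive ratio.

BC:CU = -15/16

Work in coordinates with U = (0, 0), T = (1, 0), G = (0, 1), Q = (-1, -3).
1. B is the midpoint of TG ⇒ B = (1/2, 1/2)
2. A lies on line TG with TA:AG = 1:(-5) ⇒ A = (5/4, -1/4)
3. C is the intersection of line BU and line AQ ⇒ C = (8, 8)
C = B + t·(U−B) with t = -15, so BC:CU = t:(1−t) = -15:16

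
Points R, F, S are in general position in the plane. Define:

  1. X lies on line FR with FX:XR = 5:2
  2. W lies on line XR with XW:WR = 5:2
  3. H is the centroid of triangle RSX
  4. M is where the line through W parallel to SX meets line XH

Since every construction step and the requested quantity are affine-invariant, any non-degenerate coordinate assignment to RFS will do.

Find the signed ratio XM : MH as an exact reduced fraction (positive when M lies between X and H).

Work in coordinates with R = (0, 0), F = (1, 0), S = (0, 1).
1. X lies on line FR with FX:XR = 5:2 ⇒ X = (2/7, 0)
2. W lies on line XR with XW:WR = 5:2 ⇒ W = (4/49, 0)
3. H is the centroid of triangle RSX ⇒ H = (2/21, 1/3)
4. M is where the line through W parallel to SX meets line XH ⇒ M = (-6/49, 5/7)
M = X + t·(H−X) with t = 15/7, so XM:MH = t:(1−t) = 15/7:-8/7

XM:MH = -15/8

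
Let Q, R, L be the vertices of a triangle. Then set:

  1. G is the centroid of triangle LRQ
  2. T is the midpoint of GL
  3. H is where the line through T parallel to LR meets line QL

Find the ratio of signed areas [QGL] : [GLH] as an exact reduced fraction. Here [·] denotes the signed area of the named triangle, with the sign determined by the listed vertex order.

[QGL]:[GLH] = 6

Work in coordinates with Q = (0, 0), R = (1, 0), L = (0, 1).
1. G is the centroid of triangle LRQ ⇒ G = (1/3, 1/3)
2. T is the midpoint of GL ⇒ T = (1/6, 2/3)
3. H is where the line through T parallel to LR meets line QL ⇒ H = (0, 5/6)
2·[QGL] = 1/3, 2·[GLH] = 1/18
[QGL]:[GLH] = 1/3:1/18 = 6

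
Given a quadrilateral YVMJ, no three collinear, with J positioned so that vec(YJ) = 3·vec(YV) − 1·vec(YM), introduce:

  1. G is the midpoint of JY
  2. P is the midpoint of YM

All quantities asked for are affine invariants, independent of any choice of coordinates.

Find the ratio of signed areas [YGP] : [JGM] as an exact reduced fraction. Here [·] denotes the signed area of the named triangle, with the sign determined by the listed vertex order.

Set Y = (0, 0), V = (1, 0), M = (0, 1), J = (3, -1); any affine frame gives the same invariant.
1. G is the midpoint of JY ⇒ G = (3/2, -1/2)
2. P is the midpoint of YM ⇒ P = (0, 1/2)
2·[YGP] = 3/4, 2·[JGM] = -3/2
[YGP]:[JGM] = 3/4:-3/2 = -1/2

[YGP]:[JGM] = -1/2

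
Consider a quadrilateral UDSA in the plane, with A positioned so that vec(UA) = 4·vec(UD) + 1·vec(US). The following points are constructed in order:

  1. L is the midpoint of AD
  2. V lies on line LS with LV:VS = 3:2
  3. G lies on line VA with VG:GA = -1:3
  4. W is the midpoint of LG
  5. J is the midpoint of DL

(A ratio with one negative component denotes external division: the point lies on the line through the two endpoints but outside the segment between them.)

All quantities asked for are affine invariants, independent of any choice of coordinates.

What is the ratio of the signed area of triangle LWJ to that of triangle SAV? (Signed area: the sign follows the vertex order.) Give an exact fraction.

[LWJ]:[SAV] = -9/16

Work in coordinates with U = (0, 0), D = (1, 0), S = (0, 1), A = (4, 1).
1. L is the midpoint of AD ⇒ L = (5/2, 1/2)
2. V lies on line LS with LV:VS = 3:2 ⇒ V = (1, 4/5)
3. G lies on line VA with VG:GA = -1:3 ⇒ G = (-1/2, 7/10)
4. W is the midpoint of LG ⇒ W = (1, 3/5)
5. J is the midpoint of DL ⇒ J = (7/4, 1/4)
2·[LWJ] = 9/20, 2·[SAV] = -4/5
[LWJ]:[SAV] = 9/20:-4/5 = -9/16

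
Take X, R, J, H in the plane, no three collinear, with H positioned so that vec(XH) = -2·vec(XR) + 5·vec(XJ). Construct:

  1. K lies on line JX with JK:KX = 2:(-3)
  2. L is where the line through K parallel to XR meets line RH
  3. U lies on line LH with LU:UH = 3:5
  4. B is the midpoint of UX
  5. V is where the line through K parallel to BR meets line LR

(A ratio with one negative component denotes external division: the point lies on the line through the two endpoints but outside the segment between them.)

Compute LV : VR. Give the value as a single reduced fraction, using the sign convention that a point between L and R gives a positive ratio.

Set X = (0, 0), R = (1, 0), J = (0, 1), H = (-2, 5); any affine frame gives the same invariant.
1. K lies on line JX with JK:KX = 2:(-3) ⇒ K = (0, 3)
2. L is where the line through K parallel to XR meets line RH ⇒ L = (-4/5, 3)
3. U lies on line LH with LU:UH = 3:5 ⇒ U = (-5/4, 15/4)
4. B is the midpoint of UX ⇒ B = (-5/8, 15/8)
5. V is where the line through K parallel to BR meets line LR ⇒ V = (-13/5, 6)
V = L + t·(R−L) with t = -1, so LV:VR = t:(1−t) = -1:2

LV:VR = -1/2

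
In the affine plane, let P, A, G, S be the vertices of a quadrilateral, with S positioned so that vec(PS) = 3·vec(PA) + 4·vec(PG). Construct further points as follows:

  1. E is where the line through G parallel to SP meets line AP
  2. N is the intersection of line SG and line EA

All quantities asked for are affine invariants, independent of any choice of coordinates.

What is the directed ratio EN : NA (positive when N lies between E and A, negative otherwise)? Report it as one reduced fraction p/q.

Set P = (0, 0), A = (1, 0), G = (0, 1), S = (3, 4); any affine frame gives the same invariant.
1. E is where the line through G parallel to SP meets line AP ⇒ E = (-3/4, 0)
2. N is the intersection of line SG and line EA ⇒ N = (-1, 0)
N = E + t·(A−E) with t = -1/7, so EN:NA = t:(1−t) = -1/7:8/7

EN:NA = -1/8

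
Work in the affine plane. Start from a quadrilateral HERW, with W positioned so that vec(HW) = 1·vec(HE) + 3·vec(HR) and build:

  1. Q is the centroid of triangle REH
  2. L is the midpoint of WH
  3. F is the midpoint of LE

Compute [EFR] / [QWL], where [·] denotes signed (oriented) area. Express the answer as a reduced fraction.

Set H = (0, 0), E = (1, 0), R = (0, 1), W = (1, 3); any affine frame gives the same invariant.
1. Q is the centroid of triangle REH ⇒ Q = (1/3, 1/3)
2. L is the midpoint of WH ⇒ L = (1/2, 3/2)
3. F is the midpoint of LE ⇒ F = (3/4, 3/4)
2·[EFR] = 1/2, 2·[QWL] = 1/3
[EFR]:[QWL] = 1/2:1/3 = 3/2

[EFR]:[QWL] = 3/2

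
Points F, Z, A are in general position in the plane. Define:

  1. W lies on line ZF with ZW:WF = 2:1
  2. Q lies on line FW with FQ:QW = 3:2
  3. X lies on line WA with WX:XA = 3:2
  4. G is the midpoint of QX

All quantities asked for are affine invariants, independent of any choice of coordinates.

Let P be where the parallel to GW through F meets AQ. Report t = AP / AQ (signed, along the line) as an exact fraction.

t = 25/16

Set F = (0, 0), Z = (1, 0), A = (0, 1); any affine frame gives the same invariant.
1. W lies on line ZF with ZW:WF = 2:1 ⇒ W = (1/3, 0)
2. Q lies on line FW with FQ:QW = 3:2 ⇒ Q = (1/5, 0)
3. X lies on line WA with WX:XA = 3:2 ⇒ X = (2/15, 3/5)
4. G is the midpoint of QX ⇒ G = (1/6, 3/10)
through F parallel to GW: direction (1/6, -3/10); meets AQ at P = (5/16, -9/16)
P = A + t·(Q−A) with t = 25/16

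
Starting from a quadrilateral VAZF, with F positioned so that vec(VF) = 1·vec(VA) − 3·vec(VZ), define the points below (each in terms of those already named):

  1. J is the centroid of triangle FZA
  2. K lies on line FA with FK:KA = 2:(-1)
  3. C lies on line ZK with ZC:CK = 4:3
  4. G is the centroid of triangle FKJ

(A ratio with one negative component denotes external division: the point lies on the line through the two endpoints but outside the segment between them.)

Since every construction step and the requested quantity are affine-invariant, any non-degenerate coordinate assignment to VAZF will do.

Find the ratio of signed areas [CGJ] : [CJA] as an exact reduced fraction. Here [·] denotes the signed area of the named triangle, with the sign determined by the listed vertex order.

Work in coordinates with V = (0, 0), A = (1, 0), Z = (0, 1), F = (1, -3).
1. J is the centroid of triangle FZA ⇒ J = (2/3, -2/3)
2. K lies on line FA with FK:KA = 2:(-1) ⇒ K = (1, 3)
3. C lies on line ZK with ZC:CK = 4:3 ⇒ C = (4/7, 15/7)
4. G is the centroid of triangle FKJ ⇒ G = (8/9, -2/9)
2·[CGJ] = -2/3, 2·[CJA] = 1
[CGJ]:[CJA] = -2/3:1 = -2/3

[CGJ]:[CJA] = -2/3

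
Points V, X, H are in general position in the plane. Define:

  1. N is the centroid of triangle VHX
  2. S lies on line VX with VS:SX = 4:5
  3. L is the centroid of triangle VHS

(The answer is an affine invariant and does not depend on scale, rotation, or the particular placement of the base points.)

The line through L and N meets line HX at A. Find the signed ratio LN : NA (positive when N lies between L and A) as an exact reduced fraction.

Set V = (0, 0), X = (1, 0), H = (0, 1); any affine frame gives the same invariant.
1. N is the centroid of triangle VHX ⇒ N = (1/3, 1/3)
2. S lies on line VX with VS:SX = 4:5 ⇒ S = (4/9, 0)
3. L is the centroid of triangle VHS ⇒ L = (4/27, 1/3)
line LN meets HX at A = (2/3, 1/3)
N = L + t·(A−L) with t = 5/14, so LN:NA = 5/14:9/14

LN:NA = 5/9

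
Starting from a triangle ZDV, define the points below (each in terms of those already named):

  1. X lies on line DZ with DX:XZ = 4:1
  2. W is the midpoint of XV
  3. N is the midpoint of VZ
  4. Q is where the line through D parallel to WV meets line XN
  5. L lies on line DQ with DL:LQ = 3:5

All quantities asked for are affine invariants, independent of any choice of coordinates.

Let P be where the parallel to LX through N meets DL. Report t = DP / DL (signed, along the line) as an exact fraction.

t = 19/24

Work in coordinates with Z = (0, 0), D = (1, 0), V = (0, 1).
1. X lies on line DZ with DX:XZ = 4:1 ⇒ X = (1/5, 0)
2. W is the midpoint of XV ⇒ W = (1/10, 1/2)
3. N is the midpoint of VZ ⇒ N = (0, 1/2)
4. Q is where the line through D parallel to WV meets line XN ⇒ Q = (9/5, -4)
5. L lies on line DQ with DL:LQ = 3:5 ⇒ L = (13/10, -3/2)
through N parallel to LX: direction (-11/10, 3/2); meets DL at P = (99/80, -19/16)
P = D + t·(L−D) with t = 19/24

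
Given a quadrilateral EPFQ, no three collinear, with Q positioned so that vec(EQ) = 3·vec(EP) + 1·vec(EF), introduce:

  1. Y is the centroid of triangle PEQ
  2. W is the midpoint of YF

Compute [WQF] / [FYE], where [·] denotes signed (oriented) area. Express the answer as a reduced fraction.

[WQF]:[FYE] = -3/4

Assign E = (0, 0), P = (1, 0), F = (0, 1), Q = (3, 1) — the answer is frame-independent, so this choice is without loss of generality.
1. Y is the centroid of triangle PEQ ⇒ Y = (4/3, 1/3)
2. W is the midpoint of YF ⇒ W = (2/3, 2/3)
2·[WQF] = 1, 2·[FYE] = -4/3
[WQF]:[FYE] = 1:-4/3 = -3/4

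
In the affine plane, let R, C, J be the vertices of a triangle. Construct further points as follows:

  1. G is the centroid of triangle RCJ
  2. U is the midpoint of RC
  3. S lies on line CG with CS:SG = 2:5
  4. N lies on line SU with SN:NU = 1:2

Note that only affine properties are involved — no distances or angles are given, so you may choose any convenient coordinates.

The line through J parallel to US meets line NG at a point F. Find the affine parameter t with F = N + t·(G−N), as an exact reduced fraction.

t = 3

Set R = (0, 0), C = (1, 0), J = (0, 1); any affine frame gives the same invariant.
1. G is the centroid of triangle RCJ ⇒ G = (1/3, 1/3)
2. U is the midpoint of RC ⇒ U = (1/2, 0)
3. S lies on line CG with CS:SG = 2:5 ⇒ S = (17/21, 2/21)
4. N lies on line SU with SN:NU = 1:2 ⇒ N = (89/126, 4/63)
through J parallel to US: direction (13/42, 2/21); meets NG at F = (-26/63, 55/63)
F = N + t·(G−N) with t = 3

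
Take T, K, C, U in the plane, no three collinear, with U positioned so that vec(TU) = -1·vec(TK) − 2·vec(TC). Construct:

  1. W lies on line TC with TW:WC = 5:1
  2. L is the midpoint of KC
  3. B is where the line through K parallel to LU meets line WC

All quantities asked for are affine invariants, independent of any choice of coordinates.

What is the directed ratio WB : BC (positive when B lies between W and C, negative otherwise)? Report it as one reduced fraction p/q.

WB:BC = -15/16

Assign T = (0, 0), K = (1, 0), C = (0, 1), U = (-1, -2) — the answer is frame-independent, so this choice is without loss of generality.
1. W lies on line TC with TW:WC = 5:1 ⇒ W = (0, 5/6)
2. L is the midpoint of KC ⇒ L = (1/2, 1/2)
3. B is where the line through K parallel to LU meets line WC ⇒ B = (0, -5/3)
B = W + t·(C−W) with t = -15, so WB:BC = t:(1−t) = -15:16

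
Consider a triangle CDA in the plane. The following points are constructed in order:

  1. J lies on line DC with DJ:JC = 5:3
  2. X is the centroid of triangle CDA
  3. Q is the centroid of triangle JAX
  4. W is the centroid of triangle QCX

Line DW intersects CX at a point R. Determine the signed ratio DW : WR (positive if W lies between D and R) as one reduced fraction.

Assign C = (0, 0), D = (1, 0), A = (0, 1) — the answer is frame-independent, so this choice is without loss of generality.
1. J lies on line DC with DJ:JC = 5:3 ⇒ J = (3/8, 0)
2. X is the centroid of triangle CDA ⇒ X = (1/3, 1/3)
3. Q is the centroid of triangle JAX ⇒ Q = (17/72, 4/9)
4. W is the centroid of triangle QCX ⇒ W = (41/216, 7/27)
line DW meets CX at R = (8/33, 8/33)
W = D + t·(R−D) with t = 77/72, so DW:WR = 77/72:-5/72

DW:WR = -77/5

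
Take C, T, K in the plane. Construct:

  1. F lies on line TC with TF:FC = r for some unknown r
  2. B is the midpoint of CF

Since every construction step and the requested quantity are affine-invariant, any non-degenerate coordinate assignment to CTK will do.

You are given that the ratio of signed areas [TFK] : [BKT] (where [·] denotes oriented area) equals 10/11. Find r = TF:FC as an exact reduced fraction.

r = 5

Assign C = (0, 0), T = (1, 0), K = (0, 1) — the answer is frame-independent, so this choice is without loss of generality.
1. With TF:FC = r, write λ = r/(r+1) so F = T + λ·(C−T); F is affine-linear in λ
2. B is the midpoint of CF ⇒ B is an affine combination of earlier points and hence also affine-linear in λ
Every point depending on F is an affine combination of F and λ-independent points, so each such coordinate is linear in λ; the λ² term in each signed area is a multiple of (C−T)×(C−T) = 0, so 2·[TFK] and 2·[BKT] are each linear in λ. Evaluating at λ=0 and λ=1:
  2·[TFK] = −λ,   2·[BKT] = -1/2·λ − 1/2
So [TFK]:[BKT] = (−λ) / (-1/2·λ − 1/2). Setting this equal to 10/11:
  −λ = 10/11·(-1/2·λ − 1/2)  ⇒  λ = 5/6
Then r = λ/(1−λ) = (5/6)/(1/6) = 5. Check: with r = 5, F = (1/6, 0) and [TFK]:[BKT] = 10/11 as required.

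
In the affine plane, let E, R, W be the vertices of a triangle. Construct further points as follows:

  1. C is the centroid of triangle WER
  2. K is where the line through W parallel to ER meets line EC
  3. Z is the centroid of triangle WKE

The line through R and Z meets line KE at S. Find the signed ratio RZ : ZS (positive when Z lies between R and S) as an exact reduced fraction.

Assign E = (0, 0), R = (1, 0), W = (0, 1) — the answer is frame-independent, so this choice is without loss of generality.
1. C is the centroid of triangle WER ⇒ C = (1/3, 1/3)
2. K is where the line through W parallel to ER meets line EC ⇒ K = (1, 1)
3. Z is the centroid of triangle WKE ⇒ Z = (1/3, 2/3)
line RZ meets KE at S = (1/2, 1/2)
Z = R + t·(S−R) with t = 4/3, so RZ:ZS = 4/3:-1/3

RZ:ZS = -4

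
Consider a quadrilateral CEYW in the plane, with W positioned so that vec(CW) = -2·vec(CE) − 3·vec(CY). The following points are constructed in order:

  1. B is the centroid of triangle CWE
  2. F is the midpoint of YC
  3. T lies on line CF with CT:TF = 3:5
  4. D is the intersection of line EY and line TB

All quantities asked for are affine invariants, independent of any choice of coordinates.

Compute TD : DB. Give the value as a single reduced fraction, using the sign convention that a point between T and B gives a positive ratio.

TD:DB = -39/112

Assign C = (0, 0), E = (1, 0), Y = (0, 1), W = (-2, -3) — the answer is frame-independent, so this choice is without loss of generality.
1. B is the centroid of triangle CWE ⇒ B = (-1/3, -1)
2. F is the midpoint of YC ⇒ F = (0, 1/2)
3. T lies on line CF with CT:TF = 3:5 ⇒ T = (0, 3/16)
4. D is the intersection of line EY and line TB ⇒ D = (13/73, 60/73)
D = T + t·(B−T) with t = -39/73, so TD:DB = t:(1−t) = -39/73:112/73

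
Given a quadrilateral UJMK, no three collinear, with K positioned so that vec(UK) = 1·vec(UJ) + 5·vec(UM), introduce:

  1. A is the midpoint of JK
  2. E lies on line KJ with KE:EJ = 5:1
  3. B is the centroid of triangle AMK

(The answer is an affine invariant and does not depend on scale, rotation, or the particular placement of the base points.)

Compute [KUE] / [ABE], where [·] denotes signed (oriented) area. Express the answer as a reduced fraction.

[KUE]:[ABE] = 15/2

Work in coordinates with U = (0, 0), J = (1, 0), M = (0, 1), K = (1, 5).
1. A is the midpoint of JK ⇒ A = (1, 5/2)
2. E lies on line KJ with KE:EJ = 5:1 ⇒ E = (1, 5/6)
3. B is the centroid of triangle AMK ⇒ B = (2/3, 17/6)
2·[KUE] = 25/6, 2·[ABE] = 5/9
[KUE]:[ABE] = 25/6:5/9 = 15/2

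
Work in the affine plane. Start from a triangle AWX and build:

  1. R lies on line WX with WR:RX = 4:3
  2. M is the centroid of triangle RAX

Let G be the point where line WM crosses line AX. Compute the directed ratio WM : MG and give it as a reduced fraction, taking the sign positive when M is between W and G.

WM:MG = 6

Work in coordinates with A = (0, 0), W = (1, 0), X = (0, 1).
1. R lies on line WX with WR:RX = 4:3 ⇒ R = (3/7, 4/7)
2. M is the centroid of triangle RAX ⇒ M = (1/7, 11/21)
line WM meets AX at G = (0, 11/18)
M = W + t·(G−W) with t = 6/7, so WM:MG = 6/7:1/7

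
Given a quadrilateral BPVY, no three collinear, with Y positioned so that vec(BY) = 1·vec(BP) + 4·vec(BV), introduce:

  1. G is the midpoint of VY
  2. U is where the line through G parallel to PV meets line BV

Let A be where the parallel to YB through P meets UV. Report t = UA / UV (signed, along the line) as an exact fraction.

t = 7/2

Choose coordinates B = (0, 0), P = (1, 0), V = (0, 1), Y = (1, 4).
1. G is the midpoint of VY ⇒ G = (1/2, 5/2)
2. U is where the line through G parallel to PV meets line BV ⇒ U = (0, 3)
through P parallel to YB: direction (-1, -4); meets UV at A = (0, -4)
A = U + t·(V−U) with t = 7/2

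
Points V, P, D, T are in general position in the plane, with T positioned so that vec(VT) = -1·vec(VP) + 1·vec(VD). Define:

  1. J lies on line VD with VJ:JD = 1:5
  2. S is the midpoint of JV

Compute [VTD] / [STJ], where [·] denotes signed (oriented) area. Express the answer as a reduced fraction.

Choose coordinates V = (0, 0), P = (1, 0), D = (0, 1), T = (-1, 1).
1. J lies on line VD with VJ:JD = 1:5 ⇒ J = (0, 1/6)
2. S is the midpoint of JV ⇒ S = (0, 1/12)
2·[VTD] = -1, 2·[STJ] = -1/12
[VTD]:[STJ] = -1:-1/12 = 12

[VTD]:[STJ] = 12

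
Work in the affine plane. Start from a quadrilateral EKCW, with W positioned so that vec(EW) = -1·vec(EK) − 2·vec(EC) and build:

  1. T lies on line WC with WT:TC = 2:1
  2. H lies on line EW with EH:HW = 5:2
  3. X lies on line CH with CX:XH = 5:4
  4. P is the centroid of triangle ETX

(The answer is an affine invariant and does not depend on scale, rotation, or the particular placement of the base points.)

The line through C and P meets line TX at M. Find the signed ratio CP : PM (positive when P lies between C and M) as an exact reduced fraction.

CP:PM = 4/11

Assign E = (0, 0), K = (1, 0), C = (0, 1), W = (-1, -2) — the answer is frame-independent, so this choice is without loss of generality.
1. T lies on line WC with WT:TC = 2:1 ⇒ T = (-1/3, 0)
2. H lies on line EW with EH:HW = 5:2 ⇒ H = (-5/7, -10/7)
3. X lies on line CH with CX:XH = 5:4 ⇒ X = (-25/63, -22/63)
4. P is the centroid of triangle ETX ⇒ P = (-46/189, -22/189)
line CP meets TX at M = (-115/126, -803/252)
P = C + t·(M−C) with t = 4/15, so CP:PM = 4/15:11/15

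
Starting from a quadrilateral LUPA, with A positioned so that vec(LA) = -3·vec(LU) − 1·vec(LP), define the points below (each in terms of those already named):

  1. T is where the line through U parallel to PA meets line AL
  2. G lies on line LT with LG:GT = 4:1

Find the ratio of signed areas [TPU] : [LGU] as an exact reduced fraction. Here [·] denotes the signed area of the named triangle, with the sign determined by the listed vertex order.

Assign L = (0, 0), U = (1, 0), P = (0, 1), A = (-3, -1) — the answer is frame-independent, so this choice is without loss of generality.
1. T is where the line through U parallel to PA meets line AL ⇒ T = (2, 2/3)
2. G lies on line LT with LG:GT = 4:1 ⇒ G = (8/5, 8/15)
2·[TPU] = 5/3, 2·[LGU] = -8/15
[TPU]:[LGU] = 5/3:-8/15 = -25/8

[TPU]:[LGU] = -25/8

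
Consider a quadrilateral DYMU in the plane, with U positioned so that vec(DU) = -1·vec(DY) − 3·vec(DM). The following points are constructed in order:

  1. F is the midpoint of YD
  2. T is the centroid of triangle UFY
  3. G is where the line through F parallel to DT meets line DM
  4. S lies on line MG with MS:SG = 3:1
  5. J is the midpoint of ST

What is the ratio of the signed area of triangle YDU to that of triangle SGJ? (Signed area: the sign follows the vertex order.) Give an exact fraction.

[YDU]:[SGJ] = -72

Assign D = (0, 0), Y = (1, 0), M = (0, 1), U = (-1, -3) — the answer is frame-independent, so this choice is without loss of generality.
1. F is the midpoint of YD ⇒ F = (1/2, 0)
2. T is the centroid of triangle UFY ⇒ T = (1/6, -1)
3. G is where the line through F parallel to DT meets line DM ⇒ G = (0, 3)
4. S lies on line MG with MS:SG = 3:1 ⇒ S = (0, 5/2)
5. J is the midpoint of ST ⇒ J = (1/12, 3/4)
2·[YDU] = 3, 2·[SGJ] = -1/24
[YDU]:[SGJ] = 3:-1/24 = -72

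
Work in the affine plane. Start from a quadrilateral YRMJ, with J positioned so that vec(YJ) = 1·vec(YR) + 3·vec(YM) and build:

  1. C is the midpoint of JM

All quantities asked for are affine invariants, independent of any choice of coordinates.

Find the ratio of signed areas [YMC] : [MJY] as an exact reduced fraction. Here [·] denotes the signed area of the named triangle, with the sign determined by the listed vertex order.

[YMC]:[MJY] = 1/2

Work in coordinates with Y = (0, 0), R = (1, 0), M = (0, 1), J = (1, 3).
1. C is the midpoint of JM ⇒ C = (1/2, 2)
2·[YMC] = -1/2, 2·[MJY] = -1
[YMC]:[MJY] = -1/2:-1 = 1/2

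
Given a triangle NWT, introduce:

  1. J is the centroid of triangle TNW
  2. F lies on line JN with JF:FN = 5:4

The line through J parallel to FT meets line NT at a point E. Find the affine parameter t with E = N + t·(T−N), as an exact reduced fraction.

t = 9/4

Assign N = (0, 0), W = (1, 0), T = (0, 1) — the answer is frame-independent, so this choice is without loss of generality.
1. J is the centroid of triangle TNW ⇒ J = (1/3, 1/3)
2. F lies on line JN with JF:FN = 5:4 ⇒ F = (4/27, 4/27)
through J parallel to FT: direction (-4/27, 23/27); meets NT at E = (0, 9/4)
E = N + t·(T−N) with t = 9/4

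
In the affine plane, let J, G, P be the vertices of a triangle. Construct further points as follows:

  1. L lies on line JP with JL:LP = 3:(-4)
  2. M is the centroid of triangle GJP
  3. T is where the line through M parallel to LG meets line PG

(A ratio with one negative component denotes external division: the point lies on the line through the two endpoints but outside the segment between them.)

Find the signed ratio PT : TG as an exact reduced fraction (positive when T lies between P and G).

Assign J = (0, 0), G = (1, 0), P = (0, 1) — the answer is frame-independent, so this choice is without loss of generality.
1. L lies on line JP with JL:LP = 3:(-4) ⇒ L = (0, -3)
2. M is the centroid of triangle GJP ⇒ M = (1/3, 1/3)
3. T is where the line through M parallel to LG meets line PG ⇒ T = (5/12, 7/12)
T = P + t·(G−P) with t = 5/12, so PT:TG = t:(1−t) = 5/12:7/12

PT:TG = 5/7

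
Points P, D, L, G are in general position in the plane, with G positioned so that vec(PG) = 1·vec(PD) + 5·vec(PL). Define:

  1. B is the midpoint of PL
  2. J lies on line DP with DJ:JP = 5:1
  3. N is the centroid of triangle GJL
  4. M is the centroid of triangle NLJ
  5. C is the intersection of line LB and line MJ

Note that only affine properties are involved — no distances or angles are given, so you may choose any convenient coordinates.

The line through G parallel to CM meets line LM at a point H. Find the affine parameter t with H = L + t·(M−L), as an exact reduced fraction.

t = 5

Work in coordinates with P = (0, 0), D = (1, 0), L = (0, 1), G = (1, 5).
1. B is the midpoint of PL ⇒ B = (0, 1/2)
2. J lies on line DP with DJ:JP = 5:1 ⇒ J = (1/6, 0)
3. N is the centroid of triangle GJL ⇒ N = (7/18, 2)
4. M is the centroid of triangle NLJ ⇒ M = (5/27, 1)
5. C is the intersection of line LB and line MJ ⇒ C = (0, -9)
through G parallel to CM: direction (5/27, 10); meets LM at H = (25/27, 1)
H = L + t·(M−L) with t = 5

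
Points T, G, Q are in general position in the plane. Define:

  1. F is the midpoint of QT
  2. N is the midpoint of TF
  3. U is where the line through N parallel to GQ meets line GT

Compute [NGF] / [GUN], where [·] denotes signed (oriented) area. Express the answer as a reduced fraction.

Set T = (0, 0), G = (1, 0), Q = (0, 1); any affine frame gives the same invariant.
1. F is the midpoint of QT ⇒ F = (0, 1/2)
2. N is the midpoint of TF ⇒ N = (0, 1/4)
3. U is where the line through N parallel to GQ meets line GT ⇒ U = (1/4, 0)
2·[NGF] = 1/4, 2·[GUN] = -3/16
[NGF]:[GUN] = 1/4:-3/16 = -4/3

[NGF]:[GUN] = -4/3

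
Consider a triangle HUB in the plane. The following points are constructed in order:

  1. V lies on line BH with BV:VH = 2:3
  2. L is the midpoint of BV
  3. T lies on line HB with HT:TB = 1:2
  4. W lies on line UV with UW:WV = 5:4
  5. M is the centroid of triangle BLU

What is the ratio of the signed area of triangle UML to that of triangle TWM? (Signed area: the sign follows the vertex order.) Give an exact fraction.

[UML]:[TWM] = 9/16

Set H = (0, 0), U = (1, 0), B = (0, 1); any affine frame gives the same invariant.
1. V lies on line BH with BV:VH = 2:3 ⇒ V = (0, 3/5)
2. L is the midpoint of BV ⇒ L = (0, 4/5)
3. T lies on line HB with HT:TB = 1:2 ⇒ T = (0, 1/3)
4. W lies on line UV with UW:WV = 5:4 ⇒ W = (4/9, 1/3)
5. M is the centroid of triangle BLU ⇒ M = (1/3, 3/5)
2·[UML] = 1/15, 2·[TWM] = 16/135
[UML]:[TWM] = 1/15:16/135 = 9/16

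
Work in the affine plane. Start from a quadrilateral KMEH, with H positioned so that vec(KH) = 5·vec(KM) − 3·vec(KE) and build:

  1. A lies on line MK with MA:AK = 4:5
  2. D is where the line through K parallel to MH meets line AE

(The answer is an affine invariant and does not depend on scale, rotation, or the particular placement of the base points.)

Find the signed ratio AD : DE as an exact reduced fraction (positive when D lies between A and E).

AD:DE = -5/12

Assign K = (0, 0), M = (1, 0), E = (0, 1), H = (5, -3) — the answer is frame-independent, so this choice is without loss of generality.
1. A lies on line MK with MA:AK = 4:5 ⇒ A = (5/9, 0)
2. D is where the line through K parallel to MH meets line AE ⇒ D = (20/21, -5/7)
D = A + t·(E−A) with t = -5/7, so AD:DE = t:(1−t) = -5/7:12/7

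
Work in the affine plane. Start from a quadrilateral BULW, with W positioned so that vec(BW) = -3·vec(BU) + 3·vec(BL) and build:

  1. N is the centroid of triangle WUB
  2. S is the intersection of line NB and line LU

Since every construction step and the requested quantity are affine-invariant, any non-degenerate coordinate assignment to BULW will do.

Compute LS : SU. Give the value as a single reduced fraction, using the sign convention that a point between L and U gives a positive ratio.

LS:SU = -2/3

Work in coordinates with B = (0, 0), U = (1, 0), L = (0, 1), W = (-3, 3).
1. N is the centroid of triangle WUB ⇒ N = (-2/3, 1)
2. S is the intersection of line NB and line LU ⇒ S = (-2, 3)
S = L + t·(U−L) with t = -2, so LS:SU = t:(1−t) = -2:3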